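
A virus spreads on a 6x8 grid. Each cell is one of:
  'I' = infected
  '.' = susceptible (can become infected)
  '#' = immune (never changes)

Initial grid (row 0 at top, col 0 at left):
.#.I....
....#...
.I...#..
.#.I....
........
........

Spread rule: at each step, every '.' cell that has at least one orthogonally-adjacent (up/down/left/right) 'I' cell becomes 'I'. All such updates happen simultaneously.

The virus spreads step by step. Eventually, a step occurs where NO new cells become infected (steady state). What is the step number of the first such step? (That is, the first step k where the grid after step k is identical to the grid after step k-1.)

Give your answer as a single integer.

Answer: 7

Derivation:
Step 0 (initial): 3 infected
Step 1: +10 new -> 13 infected
Step 2: +9 new -> 22 infected
Step 3: +9 new -> 31 infected
Step 4: +8 new -> 39 infected
Step 5: +4 new -> 43 infected
Step 6: +1 new -> 44 infected
Step 7: +0 new -> 44 infected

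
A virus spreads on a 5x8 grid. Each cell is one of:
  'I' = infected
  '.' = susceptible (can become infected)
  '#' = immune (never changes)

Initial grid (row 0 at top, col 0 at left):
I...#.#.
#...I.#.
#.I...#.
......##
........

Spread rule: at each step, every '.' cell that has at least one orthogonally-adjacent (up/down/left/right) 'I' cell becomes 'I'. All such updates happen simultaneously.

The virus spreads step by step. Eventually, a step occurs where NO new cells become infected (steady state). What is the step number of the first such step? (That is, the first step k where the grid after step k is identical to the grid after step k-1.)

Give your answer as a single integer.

Answer: 7

Derivation:
Step 0 (initial): 3 infected
Step 1: +8 new -> 11 infected
Step 2: +9 new -> 20 infected
Step 3: +5 new -> 25 infected
Step 4: +2 new -> 27 infected
Step 5: +1 new -> 28 infected
Step 6: +1 new -> 29 infected
Step 7: +0 new -> 29 infected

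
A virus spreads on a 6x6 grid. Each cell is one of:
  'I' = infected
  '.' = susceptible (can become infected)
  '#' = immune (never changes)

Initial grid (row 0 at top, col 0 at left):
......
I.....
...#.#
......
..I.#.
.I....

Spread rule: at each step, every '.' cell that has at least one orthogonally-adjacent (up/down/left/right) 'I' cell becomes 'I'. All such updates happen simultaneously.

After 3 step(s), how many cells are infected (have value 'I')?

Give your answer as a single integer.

Answer: 24

Derivation:
Step 0 (initial): 3 infected
Step 1: +8 new -> 11 infected
Step 2: +9 new -> 20 infected
Step 3: +4 new -> 24 infected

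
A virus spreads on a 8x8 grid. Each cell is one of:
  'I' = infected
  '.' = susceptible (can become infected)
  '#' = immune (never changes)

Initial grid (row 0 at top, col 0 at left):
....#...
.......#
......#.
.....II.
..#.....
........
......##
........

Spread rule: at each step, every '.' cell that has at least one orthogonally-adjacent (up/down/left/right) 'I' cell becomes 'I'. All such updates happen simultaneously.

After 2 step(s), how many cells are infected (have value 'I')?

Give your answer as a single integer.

Step 0 (initial): 2 infected
Step 1: +5 new -> 7 infected
Step 2: +8 new -> 15 infected

Answer: 15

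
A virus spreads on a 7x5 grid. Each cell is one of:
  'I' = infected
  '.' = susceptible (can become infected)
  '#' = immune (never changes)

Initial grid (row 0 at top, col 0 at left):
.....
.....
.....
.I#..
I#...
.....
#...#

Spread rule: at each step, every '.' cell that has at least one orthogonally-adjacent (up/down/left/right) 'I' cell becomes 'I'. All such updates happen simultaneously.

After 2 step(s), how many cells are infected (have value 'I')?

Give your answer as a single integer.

Step 0 (initial): 2 infected
Step 1: +3 new -> 5 infected
Step 2: +4 new -> 9 infected

Answer: 9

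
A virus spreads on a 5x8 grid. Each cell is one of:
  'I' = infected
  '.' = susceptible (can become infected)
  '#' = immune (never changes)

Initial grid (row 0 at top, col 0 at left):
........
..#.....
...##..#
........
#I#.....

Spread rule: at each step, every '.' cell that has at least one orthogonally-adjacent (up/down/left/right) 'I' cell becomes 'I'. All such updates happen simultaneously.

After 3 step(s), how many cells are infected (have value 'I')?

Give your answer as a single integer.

Step 0 (initial): 1 infected
Step 1: +1 new -> 2 infected
Step 2: +3 new -> 5 infected
Step 3: +4 new -> 9 infected

Answer: 9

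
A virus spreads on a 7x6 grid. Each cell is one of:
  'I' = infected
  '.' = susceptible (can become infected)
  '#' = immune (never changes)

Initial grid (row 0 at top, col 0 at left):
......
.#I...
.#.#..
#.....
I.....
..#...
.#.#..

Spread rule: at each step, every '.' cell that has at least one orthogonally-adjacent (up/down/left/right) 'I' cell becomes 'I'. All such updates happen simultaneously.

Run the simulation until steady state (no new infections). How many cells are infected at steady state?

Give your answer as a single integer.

Step 0 (initial): 2 infected
Step 1: +5 new -> 7 infected
Step 2: +8 new -> 15 infected
Step 3: +6 new -> 21 infected
Step 4: +6 new -> 27 infected
Step 5: +4 new -> 31 infected
Step 6: +2 new -> 33 infected
Step 7: +1 new -> 34 infected
Step 8: +0 new -> 34 infected

Answer: 34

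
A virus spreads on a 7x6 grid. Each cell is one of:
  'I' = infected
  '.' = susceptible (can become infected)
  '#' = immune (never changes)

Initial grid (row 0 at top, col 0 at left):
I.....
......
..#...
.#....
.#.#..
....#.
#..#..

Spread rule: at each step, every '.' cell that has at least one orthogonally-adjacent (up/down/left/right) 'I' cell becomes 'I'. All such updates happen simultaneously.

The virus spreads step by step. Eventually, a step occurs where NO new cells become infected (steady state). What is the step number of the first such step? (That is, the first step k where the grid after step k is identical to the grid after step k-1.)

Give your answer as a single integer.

Step 0 (initial): 1 infected
Step 1: +2 new -> 3 infected
Step 2: +3 new -> 6 infected
Step 3: +4 new -> 10 infected
Step 4: +3 new -> 13 infected
Step 5: +4 new -> 17 infected
Step 6: +4 new -> 21 infected
Step 7: +5 new -> 26 infected
Step 8: +5 new -> 31 infected
Step 9: +1 new -> 32 infected
Step 10: +1 new -> 33 infected
Step 11: +1 new -> 34 infected
Step 12: +1 new -> 35 infected
Step 13: +0 new -> 35 infected

Answer: 13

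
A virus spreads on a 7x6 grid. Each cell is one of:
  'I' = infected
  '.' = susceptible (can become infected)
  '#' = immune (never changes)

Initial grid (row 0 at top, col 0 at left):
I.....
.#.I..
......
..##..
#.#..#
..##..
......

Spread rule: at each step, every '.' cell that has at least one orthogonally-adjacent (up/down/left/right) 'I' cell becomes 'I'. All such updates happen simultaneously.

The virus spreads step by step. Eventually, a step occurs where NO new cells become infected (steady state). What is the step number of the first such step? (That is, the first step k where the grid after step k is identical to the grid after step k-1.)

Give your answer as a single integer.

Answer: 9

Derivation:
Step 0 (initial): 2 infected
Step 1: +6 new -> 8 infected
Step 2: +6 new -> 14 infected
Step 3: +5 new -> 19 infected
Step 4: +3 new -> 22 infected
Step 5: +3 new -> 25 infected
Step 6: +3 new -> 28 infected
Step 7: +4 new -> 32 infected
Step 8: +2 new -> 34 infected
Step 9: +0 new -> 34 infected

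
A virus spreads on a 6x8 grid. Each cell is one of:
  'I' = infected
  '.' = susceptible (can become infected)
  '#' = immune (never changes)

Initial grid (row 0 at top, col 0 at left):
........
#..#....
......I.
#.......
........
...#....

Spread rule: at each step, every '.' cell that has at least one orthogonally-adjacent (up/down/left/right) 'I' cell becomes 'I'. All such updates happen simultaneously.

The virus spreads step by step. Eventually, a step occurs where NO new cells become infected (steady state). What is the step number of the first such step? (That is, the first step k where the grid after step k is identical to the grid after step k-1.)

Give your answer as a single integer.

Answer: 10

Derivation:
Step 0 (initial): 1 infected
Step 1: +4 new -> 5 infected
Step 2: +7 new -> 12 infected
Step 3: +8 new -> 20 infected
Step 4: +6 new -> 26 infected
Step 5: +6 new -> 32 infected
Step 6: +5 new -> 37 infected
Step 7: +3 new -> 40 infected
Step 8: +3 new -> 43 infected
Step 9: +1 new -> 44 infected
Step 10: +0 new -> 44 infected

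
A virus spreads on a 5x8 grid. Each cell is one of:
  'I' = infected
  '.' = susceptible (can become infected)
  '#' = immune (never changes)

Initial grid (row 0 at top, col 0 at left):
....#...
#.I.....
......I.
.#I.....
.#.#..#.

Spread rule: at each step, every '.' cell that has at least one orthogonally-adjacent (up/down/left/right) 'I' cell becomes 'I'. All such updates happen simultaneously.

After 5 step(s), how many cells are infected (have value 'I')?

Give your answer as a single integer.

Step 0 (initial): 3 infected
Step 1: +10 new -> 13 infected
Step 2: +12 new -> 25 infected
Step 3: +7 new -> 32 infected
Step 4: +1 new -> 33 infected
Step 5: +1 new -> 34 infected

Answer: 34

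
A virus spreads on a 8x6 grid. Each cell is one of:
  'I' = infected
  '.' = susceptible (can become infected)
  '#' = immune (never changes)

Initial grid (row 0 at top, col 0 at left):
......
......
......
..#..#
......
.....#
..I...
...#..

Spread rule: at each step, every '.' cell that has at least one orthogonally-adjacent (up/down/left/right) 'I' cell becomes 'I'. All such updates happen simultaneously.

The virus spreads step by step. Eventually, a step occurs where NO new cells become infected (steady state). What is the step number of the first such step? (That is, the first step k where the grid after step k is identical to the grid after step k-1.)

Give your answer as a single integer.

Answer: 10

Derivation:
Step 0 (initial): 1 infected
Step 1: +4 new -> 5 infected
Step 2: +6 new -> 11 infected
Step 3: +7 new -> 18 infected
Step 4: +5 new -> 23 infected
Step 5: +5 new -> 28 infected
Step 6: +5 new -> 33 infected
Step 7: +6 new -> 39 infected
Step 8: +4 new -> 43 infected
Step 9: +1 new -> 44 infected
Step 10: +0 new -> 44 infected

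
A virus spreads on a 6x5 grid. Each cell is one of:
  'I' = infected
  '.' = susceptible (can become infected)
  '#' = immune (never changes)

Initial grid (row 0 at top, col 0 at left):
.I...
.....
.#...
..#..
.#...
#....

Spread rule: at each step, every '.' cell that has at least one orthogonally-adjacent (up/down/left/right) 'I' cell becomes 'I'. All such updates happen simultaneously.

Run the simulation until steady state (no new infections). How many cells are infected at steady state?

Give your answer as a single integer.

Step 0 (initial): 1 infected
Step 1: +3 new -> 4 infected
Step 2: +3 new -> 7 infected
Step 3: +4 new -> 11 infected
Step 4: +3 new -> 14 infected
Step 5: +4 new -> 18 infected
Step 6: +2 new -> 20 infected
Step 7: +3 new -> 23 infected
Step 8: +2 new -> 25 infected
Step 9: +1 new -> 26 infected
Step 10: +0 new -> 26 infected

Answer: 26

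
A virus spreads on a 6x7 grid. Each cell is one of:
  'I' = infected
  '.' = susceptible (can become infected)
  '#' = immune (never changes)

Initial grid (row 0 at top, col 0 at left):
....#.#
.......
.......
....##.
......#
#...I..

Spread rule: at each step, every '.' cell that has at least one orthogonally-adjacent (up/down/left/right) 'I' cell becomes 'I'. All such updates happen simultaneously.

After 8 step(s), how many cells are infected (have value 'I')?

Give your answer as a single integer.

Answer: 35

Derivation:
Step 0 (initial): 1 infected
Step 1: +3 new -> 4 infected
Step 2: +4 new -> 8 infected
Step 3: +3 new -> 11 infected
Step 4: +3 new -> 14 infected
Step 5: +5 new -> 19 infected
Step 6: +6 new -> 25 infected
Step 7: +5 new -> 30 infected
Step 8: +5 new -> 35 infected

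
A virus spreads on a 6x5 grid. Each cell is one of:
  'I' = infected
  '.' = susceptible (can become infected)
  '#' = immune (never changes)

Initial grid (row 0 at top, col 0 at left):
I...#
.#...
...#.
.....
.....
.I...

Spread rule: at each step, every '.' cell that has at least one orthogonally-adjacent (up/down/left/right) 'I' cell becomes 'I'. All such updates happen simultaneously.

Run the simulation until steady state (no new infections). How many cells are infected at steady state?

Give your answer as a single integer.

Step 0 (initial): 2 infected
Step 1: +5 new -> 7 infected
Step 2: +6 new -> 13 infected
Step 3: +7 new -> 20 infected
Step 4: +4 new -> 24 infected
Step 5: +2 new -> 26 infected
Step 6: +1 new -> 27 infected
Step 7: +0 new -> 27 infected

Answer: 27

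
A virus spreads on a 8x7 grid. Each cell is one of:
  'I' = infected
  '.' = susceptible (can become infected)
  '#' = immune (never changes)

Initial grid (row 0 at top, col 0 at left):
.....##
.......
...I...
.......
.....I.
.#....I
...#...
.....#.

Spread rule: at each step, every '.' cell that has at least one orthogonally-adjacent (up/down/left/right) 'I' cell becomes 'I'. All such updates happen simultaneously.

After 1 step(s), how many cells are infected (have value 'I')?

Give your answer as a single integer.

Step 0 (initial): 3 infected
Step 1: +9 new -> 12 infected

Answer: 12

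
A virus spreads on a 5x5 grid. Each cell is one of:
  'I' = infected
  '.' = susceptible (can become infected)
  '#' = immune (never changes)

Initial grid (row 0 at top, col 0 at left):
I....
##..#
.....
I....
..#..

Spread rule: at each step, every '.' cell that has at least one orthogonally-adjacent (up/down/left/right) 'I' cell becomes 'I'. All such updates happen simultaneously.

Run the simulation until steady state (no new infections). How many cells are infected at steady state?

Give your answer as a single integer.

Answer: 21

Derivation:
Step 0 (initial): 2 infected
Step 1: +4 new -> 6 infected
Step 2: +4 new -> 10 infected
Step 3: +4 new -> 14 infected
Step 4: +5 new -> 19 infected
Step 5: +2 new -> 21 infected
Step 6: +0 new -> 21 infected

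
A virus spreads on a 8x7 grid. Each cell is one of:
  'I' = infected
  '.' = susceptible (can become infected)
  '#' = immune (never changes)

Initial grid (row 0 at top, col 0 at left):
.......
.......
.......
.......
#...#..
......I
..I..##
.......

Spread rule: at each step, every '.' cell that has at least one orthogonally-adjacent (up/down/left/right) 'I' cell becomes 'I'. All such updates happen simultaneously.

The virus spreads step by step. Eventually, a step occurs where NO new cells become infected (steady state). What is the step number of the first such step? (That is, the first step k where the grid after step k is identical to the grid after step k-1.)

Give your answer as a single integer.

Answer: 9

Derivation:
Step 0 (initial): 2 infected
Step 1: +6 new -> 8 infected
Step 2: +10 new -> 18 infected
Step 3: +8 new -> 26 infected
Step 4: +7 new -> 33 infected
Step 5: +8 new -> 41 infected
Step 6: +6 new -> 47 infected
Step 7: +4 new -> 51 infected
Step 8: +1 new -> 52 infected
Step 9: +0 new -> 52 infected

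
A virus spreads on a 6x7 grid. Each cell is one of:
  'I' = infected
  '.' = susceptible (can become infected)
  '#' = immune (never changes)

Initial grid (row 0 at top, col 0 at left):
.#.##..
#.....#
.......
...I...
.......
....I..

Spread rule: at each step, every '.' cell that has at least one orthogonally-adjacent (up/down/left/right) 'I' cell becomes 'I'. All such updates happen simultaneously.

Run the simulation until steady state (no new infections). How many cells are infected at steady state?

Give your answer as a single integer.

Answer: 36

Derivation:
Step 0 (initial): 2 infected
Step 1: +7 new -> 9 infected
Step 2: +9 new -> 18 infected
Step 3: +9 new -> 27 infected
Step 4: +7 new -> 34 infected
Step 5: +1 new -> 35 infected
Step 6: +1 new -> 36 infected
Step 7: +0 new -> 36 infected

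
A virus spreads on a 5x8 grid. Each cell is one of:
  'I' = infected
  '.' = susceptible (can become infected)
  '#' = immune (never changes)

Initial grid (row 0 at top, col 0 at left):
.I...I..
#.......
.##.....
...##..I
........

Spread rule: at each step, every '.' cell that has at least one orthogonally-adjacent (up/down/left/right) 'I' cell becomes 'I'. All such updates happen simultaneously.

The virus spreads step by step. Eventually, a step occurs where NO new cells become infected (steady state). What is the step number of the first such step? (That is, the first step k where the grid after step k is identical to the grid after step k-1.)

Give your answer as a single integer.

Step 0 (initial): 3 infected
Step 1: +9 new -> 12 infected
Step 2: +10 new -> 22 infected
Step 3: +3 new -> 25 infected
Step 4: +2 new -> 27 infected
Step 5: +1 new -> 28 infected
Step 6: +1 new -> 29 infected
Step 7: +2 new -> 31 infected
Step 8: +2 new -> 33 infected
Step 9: +1 new -> 34 infected
Step 10: +1 new -> 35 infected
Step 11: +0 new -> 35 infected

Answer: 11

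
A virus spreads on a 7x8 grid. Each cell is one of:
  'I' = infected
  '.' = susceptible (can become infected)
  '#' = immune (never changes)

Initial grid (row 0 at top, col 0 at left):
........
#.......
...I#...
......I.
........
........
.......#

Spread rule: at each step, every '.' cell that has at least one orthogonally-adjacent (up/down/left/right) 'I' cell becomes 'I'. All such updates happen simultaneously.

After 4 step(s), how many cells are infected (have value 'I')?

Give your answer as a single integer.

Answer: 45

Derivation:
Step 0 (initial): 2 infected
Step 1: +7 new -> 9 infected
Step 2: +13 new -> 22 infected
Step 3: +14 new -> 36 infected
Step 4: +9 new -> 45 infected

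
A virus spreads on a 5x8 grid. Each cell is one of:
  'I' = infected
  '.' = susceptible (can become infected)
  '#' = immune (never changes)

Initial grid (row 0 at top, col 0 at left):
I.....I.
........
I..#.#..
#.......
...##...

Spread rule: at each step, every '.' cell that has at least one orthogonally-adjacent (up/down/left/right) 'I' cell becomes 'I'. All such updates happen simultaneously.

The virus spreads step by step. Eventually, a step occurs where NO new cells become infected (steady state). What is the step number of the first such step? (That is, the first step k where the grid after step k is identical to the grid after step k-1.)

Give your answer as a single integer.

Step 0 (initial): 3 infected
Step 1: +6 new -> 9 infected
Step 2: +8 new -> 17 infected
Step 3: +7 new -> 24 infected
Step 4: +8 new -> 32 infected
Step 5: +3 new -> 35 infected
Step 6: +0 new -> 35 infected

Answer: 6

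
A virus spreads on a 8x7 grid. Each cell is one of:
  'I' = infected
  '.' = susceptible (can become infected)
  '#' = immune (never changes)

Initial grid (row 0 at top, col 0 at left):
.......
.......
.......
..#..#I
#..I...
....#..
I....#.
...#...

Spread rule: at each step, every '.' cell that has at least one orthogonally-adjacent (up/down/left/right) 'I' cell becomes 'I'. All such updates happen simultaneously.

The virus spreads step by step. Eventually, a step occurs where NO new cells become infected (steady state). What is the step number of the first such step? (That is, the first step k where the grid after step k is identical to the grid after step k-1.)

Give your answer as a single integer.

Step 0 (initial): 3 infected
Step 1: +9 new -> 12 infected
Step 2: +12 new -> 24 infected
Step 3: +10 new -> 34 infected
Step 4: +8 new -> 42 infected
Step 5: +5 new -> 47 infected
Step 6: +2 new -> 49 infected
Step 7: +1 new -> 50 infected
Step 8: +0 new -> 50 infected

Answer: 8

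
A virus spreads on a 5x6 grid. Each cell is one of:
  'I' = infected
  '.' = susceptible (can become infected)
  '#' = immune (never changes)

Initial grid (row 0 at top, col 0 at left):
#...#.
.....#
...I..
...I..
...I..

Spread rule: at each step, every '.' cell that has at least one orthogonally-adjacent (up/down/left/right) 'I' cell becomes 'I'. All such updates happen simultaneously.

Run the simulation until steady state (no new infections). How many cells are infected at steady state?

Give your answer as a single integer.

Step 0 (initial): 3 infected
Step 1: +7 new -> 10 infected
Step 2: +9 new -> 19 infected
Step 3: +5 new -> 24 infected
Step 4: +2 new -> 26 infected
Step 5: +0 new -> 26 infected

Answer: 26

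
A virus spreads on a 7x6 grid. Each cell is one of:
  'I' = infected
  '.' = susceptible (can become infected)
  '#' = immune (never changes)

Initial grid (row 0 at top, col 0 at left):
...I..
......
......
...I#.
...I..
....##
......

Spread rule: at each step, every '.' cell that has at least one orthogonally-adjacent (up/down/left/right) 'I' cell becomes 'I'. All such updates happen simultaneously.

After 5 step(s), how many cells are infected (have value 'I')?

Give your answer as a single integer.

Answer: 39

Derivation:
Step 0 (initial): 3 infected
Step 1: +8 new -> 11 infected
Step 2: +11 new -> 22 infected
Step 3: +11 new -> 33 infected
Step 4: +5 new -> 38 infected
Step 5: +1 new -> 39 infected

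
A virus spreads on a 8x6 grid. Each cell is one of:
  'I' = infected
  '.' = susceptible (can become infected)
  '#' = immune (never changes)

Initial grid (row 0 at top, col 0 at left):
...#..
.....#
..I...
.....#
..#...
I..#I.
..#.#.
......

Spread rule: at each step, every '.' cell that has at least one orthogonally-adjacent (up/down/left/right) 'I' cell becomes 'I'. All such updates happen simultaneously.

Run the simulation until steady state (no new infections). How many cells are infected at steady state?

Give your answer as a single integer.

Answer: 41

Derivation:
Step 0 (initial): 3 infected
Step 1: +9 new -> 12 infected
Step 2: +16 new -> 28 infected
Step 3: +6 new -> 34 infected
Step 4: +4 new -> 38 infected
Step 5: +2 new -> 40 infected
Step 6: +1 new -> 41 infected
Step 7: +0 new -> 41 infected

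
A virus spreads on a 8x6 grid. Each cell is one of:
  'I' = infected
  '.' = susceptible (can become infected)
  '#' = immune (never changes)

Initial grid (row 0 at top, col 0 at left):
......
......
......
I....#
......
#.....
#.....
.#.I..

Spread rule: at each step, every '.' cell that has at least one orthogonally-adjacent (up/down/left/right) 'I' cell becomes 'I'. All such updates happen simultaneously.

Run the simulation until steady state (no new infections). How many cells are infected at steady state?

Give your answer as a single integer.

Step 0 (initial): 2 infected
Step 1: +6 new -> 8 infected
Step 2: +8 new -> 16 infected
Step 3: +11 new -> 27 infected
Step 4: +6 new -> 33 infected
Step 5: +4 new -> 37 infected
Step 6: +3 new -> 40 infected
Step 7: +2 new -> 42 infected
Step 8: +1 new -> 43 infected
Step 9: +0 new -> 43 infected

Answer: 43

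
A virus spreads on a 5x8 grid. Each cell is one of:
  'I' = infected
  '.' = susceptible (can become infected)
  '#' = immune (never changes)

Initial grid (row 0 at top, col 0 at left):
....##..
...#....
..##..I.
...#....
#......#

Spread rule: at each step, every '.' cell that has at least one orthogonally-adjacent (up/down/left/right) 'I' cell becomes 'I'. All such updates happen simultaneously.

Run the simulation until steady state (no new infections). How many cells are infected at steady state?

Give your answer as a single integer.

Step 0 (initial): 1 infected
Step 1: +4 new -> 5 infected
Step 2: +7 new -> 12 infected
Step 3: +4 new -> 16 infected
Step 4: +1 new -> 17 infected
Step 5: +1 new -> 18 infected
Step 6: +1 new -> 19 infected
Step 7: +2 new -> 21 infected
Step 8: +1 new -> 22 infected
Step 9: +2 new -> 24 infected
Step 10: +2 new -> 26 infected
Step 11: +3 new -> 29 infected
Step 12: +2 new -> 31 infected
Step 13: +1 new -> 32 infected
Step 14: +0 new -> 32 infected

Answer: 32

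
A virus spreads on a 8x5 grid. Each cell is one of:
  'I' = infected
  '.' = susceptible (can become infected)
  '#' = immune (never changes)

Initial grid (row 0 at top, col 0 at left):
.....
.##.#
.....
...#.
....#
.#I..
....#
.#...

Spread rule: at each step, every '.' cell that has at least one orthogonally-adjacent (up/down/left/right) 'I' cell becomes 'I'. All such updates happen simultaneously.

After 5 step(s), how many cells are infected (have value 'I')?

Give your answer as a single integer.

Answer: 25

Derivation:
Step 0 (initial): 1 infected
Step 1: +3 new -> 4 infected
Step 2: +7 new -> 11 infected
Step 3: +5 new -> 16 infected
Step 4: +6 new -> 22 infected
Step 5: +3 new -> 25 infected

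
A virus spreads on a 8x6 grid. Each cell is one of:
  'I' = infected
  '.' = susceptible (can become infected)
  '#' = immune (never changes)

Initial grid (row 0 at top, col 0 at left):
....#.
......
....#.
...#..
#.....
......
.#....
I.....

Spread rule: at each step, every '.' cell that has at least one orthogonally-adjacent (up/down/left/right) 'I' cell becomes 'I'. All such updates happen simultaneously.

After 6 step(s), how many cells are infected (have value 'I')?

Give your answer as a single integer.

Answer: 23

Derivation:
Step 0 (initial): 1 infected
Step 1: +2 new -> 3 infected
Step 2: +2 new -> 5 infected
Step 3: +3 new -> 8 infected
Step 4: +4 new -> 12 infected
Step 5: +5 new -> 17 infected
Step 6: +6 new -> 23 infected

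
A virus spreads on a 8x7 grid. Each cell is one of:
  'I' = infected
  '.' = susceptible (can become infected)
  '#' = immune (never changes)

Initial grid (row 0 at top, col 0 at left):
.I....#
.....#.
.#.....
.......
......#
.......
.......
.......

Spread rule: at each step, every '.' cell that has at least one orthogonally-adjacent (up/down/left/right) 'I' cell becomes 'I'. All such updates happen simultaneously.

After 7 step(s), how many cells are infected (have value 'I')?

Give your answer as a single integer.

Step 0 (initial): 1 infected
Step 1: +3 new -> 4 infected
Step 2: +3 new -> 7 infected
Step 3: +4 new -> 11 infected
Step 4: +5 new -> 16 infected
Step 5: +5 new -> 21 infected
Step 6: +6 new -> 27 infected
Step 7: +7 new -> 34 infected

Answer: 34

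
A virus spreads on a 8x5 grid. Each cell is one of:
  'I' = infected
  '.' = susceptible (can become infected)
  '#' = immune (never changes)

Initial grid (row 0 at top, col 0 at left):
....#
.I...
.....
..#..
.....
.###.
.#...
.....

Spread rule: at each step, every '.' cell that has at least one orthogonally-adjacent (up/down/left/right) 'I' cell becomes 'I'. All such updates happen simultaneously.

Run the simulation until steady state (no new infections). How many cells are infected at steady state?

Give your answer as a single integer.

Answer: 34

Derivation:
Step 0 (initial): 1 infected
Step 1: +4 new -> 5 infected
Step 2: +6 new -> 11 infected
Step 3: +5 new -> 16 infected
Step 4: +4 new -> 20 infected
Step 5: +3 new -> 23 infected
Step 6: +2 new -> 25 infected
Step 7: +2 new -> 27 infected
Step 8: +2 new -> 29 infected
Step 9: +3 new -> 32 infected
Step 10: +2 new -> 34 infected
Step 11: +0 new -> 34 infected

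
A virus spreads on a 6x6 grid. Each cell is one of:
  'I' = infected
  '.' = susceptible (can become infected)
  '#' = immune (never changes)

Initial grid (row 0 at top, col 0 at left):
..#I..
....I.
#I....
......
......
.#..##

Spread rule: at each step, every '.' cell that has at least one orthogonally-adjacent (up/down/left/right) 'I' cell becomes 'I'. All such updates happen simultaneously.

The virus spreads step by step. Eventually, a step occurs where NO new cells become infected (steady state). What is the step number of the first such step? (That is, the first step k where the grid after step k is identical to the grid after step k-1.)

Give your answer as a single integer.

Step 0 (initial): 3 infected
Step 1: +7 new -> 10 infected
Step 2: +10 new -> 20 infected
Step 3: +6 new -> 26 infected
Step 4: +4 new -> 30 infected
Step 5: +1 new -> 31 infected
Step 6: +0 new -> 31 infected

Answer: 6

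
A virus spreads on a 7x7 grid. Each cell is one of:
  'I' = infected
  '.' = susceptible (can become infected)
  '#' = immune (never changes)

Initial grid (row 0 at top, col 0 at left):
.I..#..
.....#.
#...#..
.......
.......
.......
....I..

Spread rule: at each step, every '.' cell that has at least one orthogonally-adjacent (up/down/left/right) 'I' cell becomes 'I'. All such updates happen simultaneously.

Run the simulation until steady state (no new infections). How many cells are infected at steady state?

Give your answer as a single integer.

Answer: 45

Derivation:
Step 0 (initial): 2 infected
Step 1: +6 new -> 8 infected
Step 2: +9 new -> 17 infected
Step 3: +9 new -> 26 infected
Step 4: +11 new -> 37 infected
Step 5: +4 new -> 41 infected
Step 6: +1 new -> 42 infected
Step 7: +1 new -> 43 infected
Step 8: +1 new -> 44 infected
Step 9: +1 new -> 45 infected
Step 10: +0 new -> 45 infected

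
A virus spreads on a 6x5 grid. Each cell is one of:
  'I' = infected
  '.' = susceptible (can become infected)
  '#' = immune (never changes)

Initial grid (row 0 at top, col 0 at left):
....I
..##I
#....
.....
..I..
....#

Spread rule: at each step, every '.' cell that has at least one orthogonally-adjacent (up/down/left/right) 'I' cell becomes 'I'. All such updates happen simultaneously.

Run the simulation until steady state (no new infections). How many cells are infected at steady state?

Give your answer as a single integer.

Answer: 26

Derivation:
Step 0 (initial): 3 infected
Step 1: +6 new -> 9 infected
Step 2: +10 new -> 19 infected
Step 3: +4 new -> 23 infected
Step 4: +2 new -> 25 infected
Step 5: +1 new -> 26 infected
Step 6: +0 new -> 26 infected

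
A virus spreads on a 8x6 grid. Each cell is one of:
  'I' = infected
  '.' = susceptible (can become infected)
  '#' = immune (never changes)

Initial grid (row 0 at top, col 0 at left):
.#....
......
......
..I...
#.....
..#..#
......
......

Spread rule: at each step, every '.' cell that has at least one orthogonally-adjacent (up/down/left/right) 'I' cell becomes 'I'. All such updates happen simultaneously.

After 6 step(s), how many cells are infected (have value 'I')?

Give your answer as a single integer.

Answer: 43

Derivation:
Step 0 (initial): 1 infected
Step 1: +4 new -> 5 infected
Step 2: +7 new -> 12 infected
Step 3: +9 new -> 21 infected
Step 4: +9 new -> 30 infected
Step 5: +8 new -> 38 infected
Step 6: +5 new -> 43 infected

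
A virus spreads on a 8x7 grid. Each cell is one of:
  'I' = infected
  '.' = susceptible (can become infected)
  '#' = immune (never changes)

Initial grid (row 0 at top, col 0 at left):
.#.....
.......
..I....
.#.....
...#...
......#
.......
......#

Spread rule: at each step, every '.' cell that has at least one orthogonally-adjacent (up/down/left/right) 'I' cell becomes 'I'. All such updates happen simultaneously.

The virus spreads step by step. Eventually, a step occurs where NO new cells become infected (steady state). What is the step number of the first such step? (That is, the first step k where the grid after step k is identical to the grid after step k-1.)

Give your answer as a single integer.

Step 0 (initial): 1 infected
Step 1: +4 new -> 5 infected
Step 2: +7 new -> 12 infected
Step 3: +8 new -> 20 infected
Step 4: +10 new -> 30 infected
Step 5: +9 new -> 39 infected
Step 6: +7 new -> 46 infected
Step 7: +3 new -> 49 infected
Step 8: +2 new -> 51 infected
Step 9: +0 new -> 51 infected

Answer: 9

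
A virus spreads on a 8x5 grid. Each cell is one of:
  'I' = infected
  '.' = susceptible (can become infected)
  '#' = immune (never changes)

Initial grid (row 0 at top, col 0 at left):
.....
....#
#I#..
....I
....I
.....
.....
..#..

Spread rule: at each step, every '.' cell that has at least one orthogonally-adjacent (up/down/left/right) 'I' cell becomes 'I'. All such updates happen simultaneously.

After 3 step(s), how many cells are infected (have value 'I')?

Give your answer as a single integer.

Answer: 27

Derivation:
Step 0 (initial): 3 infected
Step 1: +6 new -> 9 infected
Step 2: +10 new -> 19 infected
Step 3: +8 new -> 27 infected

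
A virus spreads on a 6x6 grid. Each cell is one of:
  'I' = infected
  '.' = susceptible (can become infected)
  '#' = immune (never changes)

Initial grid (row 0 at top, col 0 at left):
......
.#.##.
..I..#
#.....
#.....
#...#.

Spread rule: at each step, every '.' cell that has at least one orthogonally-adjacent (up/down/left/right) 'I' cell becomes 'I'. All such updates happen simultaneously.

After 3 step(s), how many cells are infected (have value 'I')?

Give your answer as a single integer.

Step 0 (initial): 1 infected
Step 1: +4 new -> 5 infected
Step 2: +6 new -> 11 infected
Step 3: +7 new -> 18 infected

Answer: 18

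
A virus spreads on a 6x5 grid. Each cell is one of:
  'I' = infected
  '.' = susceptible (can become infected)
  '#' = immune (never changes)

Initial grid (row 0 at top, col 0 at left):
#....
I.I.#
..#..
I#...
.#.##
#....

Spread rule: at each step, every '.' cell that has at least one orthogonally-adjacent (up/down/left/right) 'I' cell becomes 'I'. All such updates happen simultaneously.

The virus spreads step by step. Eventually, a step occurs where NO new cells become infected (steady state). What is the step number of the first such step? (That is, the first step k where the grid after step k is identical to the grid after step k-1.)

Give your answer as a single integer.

Step 0 (initial): 3 infected
Step 1: +5 new -> 8 infected
Step 2: +4 new -> 12 infected
Step 3: +3 new -> 15 infected
Step 4: +2 new -> 17 infected
Step 5: +1 new -> 18 infected
Step 6: +1 new -> 19 infected
Step 7: +2 new -> 21 infected
Step 8: +1 new -> 22 infected
Step 9: +0 new -> 22 infected

Answer: 9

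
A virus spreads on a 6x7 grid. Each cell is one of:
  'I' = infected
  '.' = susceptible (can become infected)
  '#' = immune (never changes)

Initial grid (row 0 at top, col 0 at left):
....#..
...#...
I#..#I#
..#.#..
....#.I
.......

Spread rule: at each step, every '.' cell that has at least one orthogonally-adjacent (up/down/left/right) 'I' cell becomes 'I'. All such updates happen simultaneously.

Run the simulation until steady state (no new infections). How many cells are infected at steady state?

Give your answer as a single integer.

Step 0 (initial): 3 infected
Step 1: +7 new -> 10 infected
Step 2: +8 new -> 18 infected
Step 3: +6 new -> 24 infected
Step 4: +5 new -> 29 infected
Step 5: +4 new -> 33 infected
Step 6: +1 new -> 34 infected
Step 7: +0 new -> 34 infected

Answer: 34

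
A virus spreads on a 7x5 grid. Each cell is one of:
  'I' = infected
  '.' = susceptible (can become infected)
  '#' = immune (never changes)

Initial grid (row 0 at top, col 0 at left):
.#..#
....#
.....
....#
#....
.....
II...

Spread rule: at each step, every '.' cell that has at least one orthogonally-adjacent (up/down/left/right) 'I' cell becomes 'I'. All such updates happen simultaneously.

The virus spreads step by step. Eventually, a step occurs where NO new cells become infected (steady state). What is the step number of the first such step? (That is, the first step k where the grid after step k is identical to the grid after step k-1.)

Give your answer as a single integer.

Answer: 9

Derivation:
Step 0 (initial): 2 infected
Step 1: +3 new -> 5 infected
Step 2: +3 new -> 8 infected
Step 3: +4 new -> 12 infected
Step 4: +5 new -> 17 infected
Step 5: +5 new -> 22 infected
Step 6: +3 new -> 25 infected
Step 7: +4 new -> 29 infected
Step 8: +1 new -> 30 infected
Step 9: +0 new -> 30 infected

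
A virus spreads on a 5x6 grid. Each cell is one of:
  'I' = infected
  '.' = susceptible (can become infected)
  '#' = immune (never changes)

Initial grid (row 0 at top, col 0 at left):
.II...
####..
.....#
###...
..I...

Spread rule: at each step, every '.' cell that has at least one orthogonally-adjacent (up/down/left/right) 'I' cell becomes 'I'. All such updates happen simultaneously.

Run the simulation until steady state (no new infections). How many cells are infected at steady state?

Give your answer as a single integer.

Answer: 22

Derivation:
Step 0 (initial): 3 infected
Step 1: +4 new -> 7 infected
Step 2: +4 new -> 11 infected
Step 3: +5 new -> 16 infected
Step 4: +4 new -> 20 infected
Step 5: +1 new -> 21 infected
Step 6: +1 new -> 22 infected
Step 7: +0 new -> 22 infected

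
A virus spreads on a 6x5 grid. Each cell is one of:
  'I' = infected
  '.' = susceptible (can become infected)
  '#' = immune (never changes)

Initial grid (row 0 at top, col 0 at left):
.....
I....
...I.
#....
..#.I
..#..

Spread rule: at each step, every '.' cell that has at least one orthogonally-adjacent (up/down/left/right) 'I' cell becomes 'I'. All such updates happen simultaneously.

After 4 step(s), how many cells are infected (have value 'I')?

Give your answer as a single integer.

Step 0 (initial): 3 infected
Step 1: +10 new -> 13 infected
Step 2: +7 new -> 20 infected
Step 3: +3 new -> 23 infected
Step 4: +1 new -> 24 infected

Answer: 24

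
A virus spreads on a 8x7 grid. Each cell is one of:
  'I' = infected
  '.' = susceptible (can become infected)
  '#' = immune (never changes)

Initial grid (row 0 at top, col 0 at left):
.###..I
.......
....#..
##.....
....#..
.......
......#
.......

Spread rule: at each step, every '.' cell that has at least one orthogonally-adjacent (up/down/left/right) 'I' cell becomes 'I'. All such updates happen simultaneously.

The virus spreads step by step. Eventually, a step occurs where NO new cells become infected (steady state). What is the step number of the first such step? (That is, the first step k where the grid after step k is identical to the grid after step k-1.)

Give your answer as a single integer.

Answer: 14

Derivation:
Step 0 (initial): 1 infected
Step 1: +2 new -> 3 infected
Step 2: +3 new -> 6 infected
Step 3: +3 new -> 9 infected
Step 4: +3 new -> 12 infected
Step 5: +5 new -> 17 infected
Step 6: +4 new -> 21 infected
Step 7: +6 new -> 27 infected
Step 8: +6 new -> 33 infected
Step 9: +5 new -> 38 infected
Step 10: +4 new -> 42 infected
Step 11: +3 new -> 45 infected
Step 12: +2 new -> 47 infected
Step 13: +1 new -> 48 infected
Step 14: +0 new -> 48 infected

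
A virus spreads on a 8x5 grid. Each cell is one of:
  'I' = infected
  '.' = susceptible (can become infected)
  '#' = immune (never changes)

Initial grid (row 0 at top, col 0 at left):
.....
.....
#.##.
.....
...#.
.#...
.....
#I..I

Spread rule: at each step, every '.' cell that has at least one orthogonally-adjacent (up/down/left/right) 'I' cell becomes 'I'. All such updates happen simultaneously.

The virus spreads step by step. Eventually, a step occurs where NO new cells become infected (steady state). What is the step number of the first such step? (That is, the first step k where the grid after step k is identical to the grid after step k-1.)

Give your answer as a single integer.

Answer: 11

Derivation:
Step 0 (initial): 2 infected
Step 1: +4 new -> 6 infected
Step 2: +4 new -> 10 infected
Step 3: +4 new -> 14 infected
Step 4: +3 new -> 17 infected
Step 5: +5 new -> 22 infected
Step 6: +2 new -> 24 infected
Step 7: +3 new -> 27 infected
Step 8: +3 new -> 30 infected
Step 9: +3 new -> 33 infected
Step 10: +1 new -> 34 infected
Step 11: +0 new -> 34 infected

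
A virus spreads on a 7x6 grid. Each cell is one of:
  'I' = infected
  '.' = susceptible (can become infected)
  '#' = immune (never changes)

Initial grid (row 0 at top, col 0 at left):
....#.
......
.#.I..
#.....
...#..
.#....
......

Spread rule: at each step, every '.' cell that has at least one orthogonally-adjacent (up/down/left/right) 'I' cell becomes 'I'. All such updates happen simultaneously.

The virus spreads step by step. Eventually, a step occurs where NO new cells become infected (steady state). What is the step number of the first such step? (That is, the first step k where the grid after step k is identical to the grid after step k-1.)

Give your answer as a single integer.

Step 0 (initial): 1 infected
Step 1: +4 new -> 5 infected
Step 2: +6 new -> 11 infected
Step 3: +7 new -> 18 infected
Step 4: +7 new -> 25 infected
Step 5: +7 new -> 32 infected
Step 6: +4 new -> 36 infected
Step 7: +1 new -> 37 infected
Step 8: +0 new -> 37 infected

Answer: 8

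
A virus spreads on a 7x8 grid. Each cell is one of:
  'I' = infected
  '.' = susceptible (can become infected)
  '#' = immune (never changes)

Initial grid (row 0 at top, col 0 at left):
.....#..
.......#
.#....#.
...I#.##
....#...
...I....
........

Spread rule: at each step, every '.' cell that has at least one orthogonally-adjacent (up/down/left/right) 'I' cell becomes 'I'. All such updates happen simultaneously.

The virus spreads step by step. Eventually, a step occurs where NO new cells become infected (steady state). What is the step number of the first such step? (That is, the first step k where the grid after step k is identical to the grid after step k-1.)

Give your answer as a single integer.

Step 0 (initial): 2 infected
Step 1: +6 new -> 8 infected
Step 2: +9 new -> 17 infected
Step 3: +11 new -> 28 infected
Step 4: +11 new -> 39 infected
Step 5: +5 new -> 44 infected
Step 6: +2 new -> 46 infected
Step 7: +1 new -> 47 infected
Step 8: +0 new -> 47 infected

Answer: 8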